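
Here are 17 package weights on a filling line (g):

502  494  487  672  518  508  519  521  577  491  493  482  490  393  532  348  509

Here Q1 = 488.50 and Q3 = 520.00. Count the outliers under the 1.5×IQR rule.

4

IQR = 31.50; fences at 488.50 − 47.25 = 441.25 and 520.00 + 47.25 = 567.25.
Outside the cutoffs: 348, 393, 577, 672.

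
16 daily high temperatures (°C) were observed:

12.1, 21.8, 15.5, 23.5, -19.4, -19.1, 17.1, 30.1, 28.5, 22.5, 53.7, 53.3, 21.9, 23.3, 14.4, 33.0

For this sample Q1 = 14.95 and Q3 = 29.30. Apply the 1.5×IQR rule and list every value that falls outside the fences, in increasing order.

-19.4, -19.1, 53.3, 53.7

IQR = Q3 − Q1 = 29.30 − 14.95 = 14.35.
Lower fence = Q1 − 1.5·IQR = 14.95 − 21.525 = -6.575.
Upper fence = Q3 + 1.5·IQR = 29.30 + 21.525 = 50.825.
-19.4 < -6.575 → outlier.
-19.1 < -6.575 → outlier.
53.3 > 50.825 → outlier.
53.7 > 50.825 → outlier.
All remaining values lie within [-6.575, 50.825].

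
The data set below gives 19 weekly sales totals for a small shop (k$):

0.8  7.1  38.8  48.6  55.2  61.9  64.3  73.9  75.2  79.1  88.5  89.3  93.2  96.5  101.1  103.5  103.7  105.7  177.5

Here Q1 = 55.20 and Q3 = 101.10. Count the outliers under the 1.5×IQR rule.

1

IQR = 45.90; fences at 55.20 − 68.85 = -13.65 and 101.10 + 68.85 = 169.95.
Outside the cutoffs: 177.5.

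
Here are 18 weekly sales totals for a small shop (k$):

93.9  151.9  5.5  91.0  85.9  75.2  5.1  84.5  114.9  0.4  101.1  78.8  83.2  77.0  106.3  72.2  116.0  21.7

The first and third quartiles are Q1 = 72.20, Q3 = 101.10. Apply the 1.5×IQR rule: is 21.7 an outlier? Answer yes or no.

yes

IQR = Q3 − Q1 = 101.10 − 72.20 = 28.90.
Lower fence = Q1 − 1.5·IQR = 72.20 − 43.35 = 28.85.
Upper fence = Q3 + 1.5·IQR = 101.10 + 43.35 = 144.45.
21.7 lies below the lower fence.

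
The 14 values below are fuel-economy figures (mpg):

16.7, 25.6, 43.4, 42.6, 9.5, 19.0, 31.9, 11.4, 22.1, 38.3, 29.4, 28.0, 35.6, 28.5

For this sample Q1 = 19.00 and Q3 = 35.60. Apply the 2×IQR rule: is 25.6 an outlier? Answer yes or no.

IQR = Q3 − Q1 = 35.60 − 19.00 = 16.60.
Lower fence = Q1 − 2·IQR = 19.00 − 33.20 = -14.20.
Upper fence = Q3 + 2·IQR = 35.60 + 33.20 = 68.80.
25.6 lies within [-14.20, 68.80].

no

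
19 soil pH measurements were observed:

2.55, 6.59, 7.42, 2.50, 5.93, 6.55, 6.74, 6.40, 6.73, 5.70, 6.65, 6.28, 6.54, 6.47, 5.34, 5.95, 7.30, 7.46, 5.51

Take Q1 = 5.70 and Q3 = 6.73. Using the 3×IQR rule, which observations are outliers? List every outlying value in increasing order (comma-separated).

2.50, 2.55

IQR = Q3 − Q1 = 6.73 − 5.70 = 1.03.
Lower fence = Q1 − 3·IQR = 5.70 − 3.09 = 2.61.
Upper fence = Q3 + 3·IQR = 6.73 + 3.09 = 9.82.
2.50 < 2.61 → outlier.
2.55 < 2.61 → outlier.
All remaining values lie within [2.61, 9.82].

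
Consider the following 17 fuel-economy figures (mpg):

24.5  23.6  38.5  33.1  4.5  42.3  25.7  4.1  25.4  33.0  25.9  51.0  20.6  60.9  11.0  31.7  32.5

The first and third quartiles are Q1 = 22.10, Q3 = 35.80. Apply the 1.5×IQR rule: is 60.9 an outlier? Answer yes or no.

yes

IQR = Q3 − Q1 = 35.80 − 22.10 = 13.70.
Lower fence = Q1 − 1.5·IQR = 22.10 − 20.55 = 1.55.
Upper fence = Q3 + 1.5·IQR = 35.80 + 20.55 = 56.35.
60.9 lies above the upper fence.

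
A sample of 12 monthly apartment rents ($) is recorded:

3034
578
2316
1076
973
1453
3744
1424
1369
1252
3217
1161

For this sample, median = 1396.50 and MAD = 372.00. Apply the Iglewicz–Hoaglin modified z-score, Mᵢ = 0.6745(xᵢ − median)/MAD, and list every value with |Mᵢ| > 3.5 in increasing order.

|Mᵢ| > 3.5 ⇔ |xᵢ − 1396.50| > 3.5·372.00/0.6745 = 1930.32.
So outliers lie outside [-533.82, 3326.82].
3744: M = 4.26 → outlier.

3744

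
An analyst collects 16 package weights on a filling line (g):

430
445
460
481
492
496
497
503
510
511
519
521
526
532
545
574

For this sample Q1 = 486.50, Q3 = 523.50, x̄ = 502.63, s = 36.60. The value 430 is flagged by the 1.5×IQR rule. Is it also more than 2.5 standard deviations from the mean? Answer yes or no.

no

z = (430 − 502.63) / 36.60 = -1.98.
|z| = 1.98 ≤ 2.5.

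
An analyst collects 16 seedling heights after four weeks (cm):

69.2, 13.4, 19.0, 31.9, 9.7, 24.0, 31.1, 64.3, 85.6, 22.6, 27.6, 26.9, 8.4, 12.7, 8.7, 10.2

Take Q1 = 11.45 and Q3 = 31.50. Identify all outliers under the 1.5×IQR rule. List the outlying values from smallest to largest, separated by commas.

64.3, 69.2, 85.6

IQR = Q3 − Q1 = 31.50 − 11.45 = 20.05.
Lower fence = Q1 − 1.5·IQR = 11.45 − 30.075 = -18.625.
Upper fence = Q3 + 1.5·IQR = 31.50 + 30.075 = 61.575.
64.3 > 61.575 → outlier.
69.2 > 61.575 → outlier.
85.6 > 61.575 → outlier.
All remaining values lie within [-18.625, 61.575].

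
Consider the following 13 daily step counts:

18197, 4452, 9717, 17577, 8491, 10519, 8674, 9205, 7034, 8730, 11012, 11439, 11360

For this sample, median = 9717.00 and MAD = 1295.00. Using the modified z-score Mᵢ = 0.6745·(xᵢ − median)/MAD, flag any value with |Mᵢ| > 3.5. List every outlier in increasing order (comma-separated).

|Mᵢ| > 3.5 ⇔ |xᵢ − 9717.00| > 3.5·1295.00/0.6745 = 6719.79.
So outliers lie outside [2997.21, 16436.79].
17577: M = 4.09 → outlier.
18197: M = 4.42 → outlier.

17577, 18197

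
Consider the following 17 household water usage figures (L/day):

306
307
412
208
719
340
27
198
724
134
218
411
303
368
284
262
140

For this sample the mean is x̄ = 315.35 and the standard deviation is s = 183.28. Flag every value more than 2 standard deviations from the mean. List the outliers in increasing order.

Cutoffs at x̄ ± 2s: 315.35 ± 2·183.28 = [-51.21, 681.91].
719: z = 2.20, |z| > 2 → outlier.
724: z = 2.23, |z| > 2 → outlier.
Every other value lies within [-51.21, 681.91].

719, 724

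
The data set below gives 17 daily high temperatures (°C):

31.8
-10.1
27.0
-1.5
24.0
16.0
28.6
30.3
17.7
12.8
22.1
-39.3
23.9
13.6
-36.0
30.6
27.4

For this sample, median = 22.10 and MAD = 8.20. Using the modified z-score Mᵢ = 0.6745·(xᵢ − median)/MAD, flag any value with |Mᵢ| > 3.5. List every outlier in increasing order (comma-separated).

|Mᵢ| > 3.5 ⇔ |xᵢ − 22.10| > 3.5·8.20/0.6745 = 42.55.
So outliers lie outside [-20.45, 64.65].
-39.3: M = -5.05 → outlier.
-36.0: M = -4.78 → outlier.

-39.3, -36.0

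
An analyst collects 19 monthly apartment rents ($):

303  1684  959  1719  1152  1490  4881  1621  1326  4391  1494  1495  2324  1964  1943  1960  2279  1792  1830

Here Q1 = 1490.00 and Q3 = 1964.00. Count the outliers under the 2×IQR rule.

IQR = 474.00; fences at 1490.00 − 948.00 = 542.00 and 1964.00 + 948.00 = 2912.00.
Outside the cutoffs: 303, 4391, 4881.

3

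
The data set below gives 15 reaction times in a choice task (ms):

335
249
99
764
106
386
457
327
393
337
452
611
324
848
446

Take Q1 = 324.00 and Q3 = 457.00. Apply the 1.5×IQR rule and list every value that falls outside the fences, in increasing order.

99, 106, 764, 848

IQR = Q3 − Q1 = 457.00 − 324.00 = 133.00.
Lower fence = Q1 − 1.5·IQR = 324.00 − 199.50 = 124.50.
Upper fence = Q3 + 1.5·IQR = 457.00 + 199.50 = 656.50.
99 < 124.50 → outlier.
106 < 124.50 → outlier.
764 > 656.50 → outlier.
848 > 656.50 → outlier.
All remaining values lie within [124.50, 656.50].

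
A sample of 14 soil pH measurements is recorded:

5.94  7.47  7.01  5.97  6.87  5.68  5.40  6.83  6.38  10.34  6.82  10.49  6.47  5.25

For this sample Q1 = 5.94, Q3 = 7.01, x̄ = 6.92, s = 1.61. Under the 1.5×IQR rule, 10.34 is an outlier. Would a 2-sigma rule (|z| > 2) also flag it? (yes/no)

yes

z = (10.34 − 6.92) / 1.61 = 2.12.
|z| = 2.12 > 2.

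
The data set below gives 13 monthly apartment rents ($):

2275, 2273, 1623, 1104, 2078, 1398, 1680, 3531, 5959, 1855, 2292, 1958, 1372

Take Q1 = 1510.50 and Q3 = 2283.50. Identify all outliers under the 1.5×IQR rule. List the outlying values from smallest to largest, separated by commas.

3531, 5959

IQR = Q3 − Q1 = 2283.50 − 1510.50 = 773.00.
Lower fence = Q1 − 1.5·IQR = 1510.50 − 1159.50 = 351.00.
Upper fence = Q3 + 1.5·IQR = 2283.50 + 1159.50 = 3443.00.
3531 > 3443.00 → outlier.
5959 > 3443.00 → outlier.
All remaining values lie within [351.00, 3443.00].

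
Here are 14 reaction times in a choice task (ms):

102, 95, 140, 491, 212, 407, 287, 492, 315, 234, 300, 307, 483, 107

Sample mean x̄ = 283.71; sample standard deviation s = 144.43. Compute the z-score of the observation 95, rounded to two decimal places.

z = (95 − 283.71) / 144.43 = -1.31.

-1.31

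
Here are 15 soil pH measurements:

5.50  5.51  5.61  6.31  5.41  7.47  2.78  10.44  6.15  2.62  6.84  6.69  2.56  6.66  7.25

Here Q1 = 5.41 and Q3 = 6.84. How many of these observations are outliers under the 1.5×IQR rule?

IQR = 1.43; fences at 5.41 − 2.145 = 3.265 and 6.84 + 2.145 = 8.985.
Outside the cutoffs: 2.56, 2.62, 2.78, 10.44.

4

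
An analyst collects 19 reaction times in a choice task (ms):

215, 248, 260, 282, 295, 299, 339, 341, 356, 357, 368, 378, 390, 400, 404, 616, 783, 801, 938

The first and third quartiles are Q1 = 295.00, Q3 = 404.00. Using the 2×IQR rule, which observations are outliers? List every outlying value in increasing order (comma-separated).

783, 801, 938

IQR = Q3 − Q1 = 404.00 − 295.00 = 109.00.
Lower fence = Q1 − 2·IQR = 295.00 − 218.00 = 77.00.
Upper fence = Q3 + 2·IQR = 404.00 + 218.00 = 622.00.
783 > 622.00 → outlier.
801 > 622.00 → outlier.
938 > 622.00 → outlier.
All remaining values lie within [77.00, 622.00].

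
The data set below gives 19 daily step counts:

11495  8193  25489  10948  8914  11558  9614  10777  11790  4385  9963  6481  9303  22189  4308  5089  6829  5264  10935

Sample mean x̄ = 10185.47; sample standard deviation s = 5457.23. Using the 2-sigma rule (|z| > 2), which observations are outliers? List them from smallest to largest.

Cutoffs at x̄ ± 2s: 10185.47 ± 2·5457.23 = [-728.99, 21099.93].
22189: z = 2.20, |z| > 2 → outlier.
25489: z = 2.80, |z| > 2 → outlier.
Every other value lies within [-728.99, 21099.93].

22189, 25489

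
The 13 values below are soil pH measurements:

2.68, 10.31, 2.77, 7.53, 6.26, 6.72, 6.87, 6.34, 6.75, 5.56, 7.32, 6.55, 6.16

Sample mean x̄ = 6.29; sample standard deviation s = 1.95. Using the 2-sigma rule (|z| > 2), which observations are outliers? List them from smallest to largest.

Cutoffs at x̄ ± 2s: 6.29 ± 2·1.95 = [2.39, 10.19].
10.31: z = 2.06, |z| > 2 → outlier.
Every other value lies within [2.39, 10.19].

10.31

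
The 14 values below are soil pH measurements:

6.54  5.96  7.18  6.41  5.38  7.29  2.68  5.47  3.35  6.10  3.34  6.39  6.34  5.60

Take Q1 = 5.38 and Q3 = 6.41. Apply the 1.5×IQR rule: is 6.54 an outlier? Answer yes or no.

no

IQR = Q3 − Q1 = 6.41 − 5.38 = 1.03.
Lower fence = Q1 − 1.5·IQR = 5.38 − 1.545 = 3.835.
Upper fence = Q3 + 1.5·IQR = 6.41 + 1.545 = 7.955.
6.54 lies within [3.835, 7.955].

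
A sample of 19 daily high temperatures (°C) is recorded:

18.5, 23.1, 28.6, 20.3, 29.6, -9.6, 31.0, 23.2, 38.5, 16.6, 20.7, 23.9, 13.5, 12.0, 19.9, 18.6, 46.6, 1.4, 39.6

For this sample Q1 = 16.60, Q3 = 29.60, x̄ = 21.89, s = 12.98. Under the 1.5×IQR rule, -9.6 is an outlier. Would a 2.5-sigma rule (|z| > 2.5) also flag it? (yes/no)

z = (-9.6 − 21.89) / 12.98 = -2.43.
|z| = 2.43 ≤ 2.5.

no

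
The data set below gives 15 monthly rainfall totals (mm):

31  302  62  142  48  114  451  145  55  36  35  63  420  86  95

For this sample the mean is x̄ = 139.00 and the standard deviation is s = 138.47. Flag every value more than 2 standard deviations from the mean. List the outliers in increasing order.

Cutoffs at x̄ ± 2s: 139.00 ± 2·138.47 = [-137.94, 415.94].
420: z = 2.03, |z| > 2 → outlier.
451: z = 2.25, |z| > 2 → outlier.
Every other value lies within [-137.94, 415.94].

420, 451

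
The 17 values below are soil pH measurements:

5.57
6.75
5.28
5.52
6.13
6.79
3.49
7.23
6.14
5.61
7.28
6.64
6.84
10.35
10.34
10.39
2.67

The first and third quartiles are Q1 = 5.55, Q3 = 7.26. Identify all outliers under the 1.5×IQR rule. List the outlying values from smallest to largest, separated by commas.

IQR = Q3 − Q1 = 7.26 − 5.55 = 1.71.
Lower fence = Q1 − 1.5·IQR = 5.55 − 2.565 = 2.985.
Upper fence = Q3 + 1.5·IQR = 7.26 + 2.565 = 9.825.
2.67 < 2.985 → outlier.
10.34 > 9.825 → outlier.
10.35 > 9.825 → outlier.
10.39 > 9.825 → outlier.
All remaining values lie within [2.985, 9.825].

2.67, 10.34, 10.35, 10.39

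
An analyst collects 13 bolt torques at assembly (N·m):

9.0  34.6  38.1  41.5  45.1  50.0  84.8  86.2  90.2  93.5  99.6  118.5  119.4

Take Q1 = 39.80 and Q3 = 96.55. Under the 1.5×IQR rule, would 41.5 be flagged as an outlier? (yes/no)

IQR = Q3 − Q1 = 96.55 − 39.80 = 56.75.
Lower fence = Q1 − 1.5·IQR = 39.80 − 85.125 = -45.325.
Upper fence = Q3 + 1.5·IQR = 96.55 + 85.125 = 181.675.
41.5 lies within [-45.325, 181.675].

no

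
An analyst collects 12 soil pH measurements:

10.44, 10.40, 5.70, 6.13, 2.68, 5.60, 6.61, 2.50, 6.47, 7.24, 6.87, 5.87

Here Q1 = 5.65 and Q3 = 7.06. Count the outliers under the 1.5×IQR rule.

4

IQR = 1.41; fences at 5.65 − 2.115 = 3.535 and 7.06 + 2.115 = 9.175.
Outside the cutoffs: 2.50, 2.68, 10.40, 10.44.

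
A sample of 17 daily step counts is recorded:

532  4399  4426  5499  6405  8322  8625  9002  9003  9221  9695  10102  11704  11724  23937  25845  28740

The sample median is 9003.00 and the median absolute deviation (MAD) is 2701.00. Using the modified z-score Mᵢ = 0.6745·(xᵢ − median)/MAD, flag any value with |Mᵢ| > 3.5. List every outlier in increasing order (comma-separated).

|Mᵢ| > 3.5 ⇔ |xᵢ − 9003.00| > 3.5·2701.00/0.6745 = 14015.57.
So outliers lie outside [-5012.57, 23018.57].
23937: M = 3.73 → outlier.
25845: M = 4.21 → outlier.
28740: M = 4.93 → outlier.

23937, 25845, 28740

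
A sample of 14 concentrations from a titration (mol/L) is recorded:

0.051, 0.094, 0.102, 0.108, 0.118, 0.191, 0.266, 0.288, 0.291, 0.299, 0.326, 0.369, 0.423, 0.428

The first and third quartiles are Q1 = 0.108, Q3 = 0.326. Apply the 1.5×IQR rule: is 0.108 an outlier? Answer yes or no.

no

IQR = Q3 − Q1 = 0.326 − 0.108 = 0.218.
Lower fence = Q1 − 1.5·IQR = 0.108 − 0.327 = -0.219.
Upper fence = Q3 + 1.5·IQR = 0.326 + 0.327 = 0.653.
0.108 lies within [-0.219, 0.653].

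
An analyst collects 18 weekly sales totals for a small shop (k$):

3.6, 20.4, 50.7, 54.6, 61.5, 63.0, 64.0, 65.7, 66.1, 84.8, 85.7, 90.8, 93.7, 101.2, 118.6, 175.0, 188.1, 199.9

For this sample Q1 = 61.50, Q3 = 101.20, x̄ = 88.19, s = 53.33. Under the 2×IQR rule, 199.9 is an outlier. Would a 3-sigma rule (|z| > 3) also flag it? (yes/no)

z = (199.9 − 88.19) / 53.33 = 2.09.
|z| = 2.09 ≤ 3.

no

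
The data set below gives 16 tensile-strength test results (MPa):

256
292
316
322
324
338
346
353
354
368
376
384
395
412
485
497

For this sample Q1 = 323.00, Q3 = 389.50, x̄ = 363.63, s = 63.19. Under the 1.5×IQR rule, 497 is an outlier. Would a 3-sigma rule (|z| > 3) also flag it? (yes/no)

no

z = (497 − 363.63) / 63.19 = 2.11.
|z| = 2.11 ≤ 3.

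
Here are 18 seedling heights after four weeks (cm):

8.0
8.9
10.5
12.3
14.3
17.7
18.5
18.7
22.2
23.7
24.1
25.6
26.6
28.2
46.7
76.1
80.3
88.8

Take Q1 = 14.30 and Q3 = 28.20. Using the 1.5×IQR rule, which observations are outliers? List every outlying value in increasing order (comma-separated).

76.1, 80.3, 88.8

IQR = Q3 − Q1 = 28.20 − 14.30 = 13.90.
Lower fence = Q1 − 1.5·IQR = 14.30 − 20.85 = -6.55.
Upper fence = Q3 + 1.5·IQR = 28.20 + 20.85 = 49.05.
76.1 > 49.05 → outlier.
80.3 > 49.05 → outlier.
88.8 > 49.05 → outlier.
All remaining values lie within [-6.55, 49.05].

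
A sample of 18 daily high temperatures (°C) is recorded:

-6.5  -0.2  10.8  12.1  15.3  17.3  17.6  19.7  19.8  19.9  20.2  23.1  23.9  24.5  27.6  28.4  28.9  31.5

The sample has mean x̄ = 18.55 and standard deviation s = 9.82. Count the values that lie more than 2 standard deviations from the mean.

Cutoffs: x̄ ± 2s = [-1.09, 38.19].
Outside the cutoffs: -6.5.

1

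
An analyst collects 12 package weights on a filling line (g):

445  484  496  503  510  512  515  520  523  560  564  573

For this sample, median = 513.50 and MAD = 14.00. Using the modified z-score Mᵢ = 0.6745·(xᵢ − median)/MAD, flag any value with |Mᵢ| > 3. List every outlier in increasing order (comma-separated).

445

|Mᵢ| > 3 ⇔ |xᵢ − 513.50| > 3·14.00/0.6745 = 62.27.
So outliers lie outside [451.23, 575.77].
445: M = -3.30 → outlier.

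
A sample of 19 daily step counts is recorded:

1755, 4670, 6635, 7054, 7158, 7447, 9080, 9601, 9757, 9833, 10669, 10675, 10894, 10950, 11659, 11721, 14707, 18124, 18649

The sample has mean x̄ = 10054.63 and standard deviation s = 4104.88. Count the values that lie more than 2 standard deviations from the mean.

Cutoffs: x̄ ± 2s = [1844.87, 18264.39].
Outside the cutoffs: 1755, 18649.

2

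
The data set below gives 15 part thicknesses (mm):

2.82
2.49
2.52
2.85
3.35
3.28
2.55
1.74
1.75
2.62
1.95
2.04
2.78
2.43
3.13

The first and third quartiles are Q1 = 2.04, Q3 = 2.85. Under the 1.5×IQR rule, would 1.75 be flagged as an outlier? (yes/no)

no

IQR = Q3 − Q1 = 2.85 − 2.04 = 0.81.
Lower fence = Q1 − 1.5·IQR = 2.04 − 1.215 = 0.825.
Upper fence = Q3 + 1.5·IQR = 2.85 + 1.215 = 4.065.
1.75 lies within [0.825, 4.065].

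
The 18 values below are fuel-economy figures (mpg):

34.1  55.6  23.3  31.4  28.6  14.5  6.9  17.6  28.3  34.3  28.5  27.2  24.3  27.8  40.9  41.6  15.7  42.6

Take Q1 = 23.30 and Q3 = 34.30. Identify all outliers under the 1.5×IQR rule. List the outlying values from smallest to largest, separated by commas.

55.6

IQR = Q3 − Q1 = 34.30 − 23.30 = 11.00.
Lower fence = Q1 − 1.5·IQR = 23.30 − 16.50 = 6.80.
Upper fence = Q3 + 1.5·IQR = 34.30 + 16.50 = 50.80.
55.6 > 50.80 → outlier.
All remaining values lie within [6.80, 50.80].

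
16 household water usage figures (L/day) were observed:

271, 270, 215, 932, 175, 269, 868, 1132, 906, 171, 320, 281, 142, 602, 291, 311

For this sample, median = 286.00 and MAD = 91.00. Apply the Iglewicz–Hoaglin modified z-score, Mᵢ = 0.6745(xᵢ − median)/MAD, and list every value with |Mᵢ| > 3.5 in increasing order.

|Mᵢ| > 3.5 ⇔ |xᵢ − 286.00| > 3.5·91.00/0.6745 = 472.20.
So outliers lie outside [-186.20, 758.20].
868: M = 4.31 → outlier.
906: M = 4.60 → outlier.
932: M = 4.79 → outlier.
1132: M = 6.27 → outlier.

868, 906, 932, 1132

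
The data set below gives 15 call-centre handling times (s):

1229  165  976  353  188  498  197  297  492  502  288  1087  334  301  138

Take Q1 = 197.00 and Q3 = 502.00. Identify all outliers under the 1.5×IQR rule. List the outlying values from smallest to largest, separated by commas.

IQR = Q3 − Q1 = 502.00 − 197.00 = 305.00.
Lower fence = Q1 − 1.5·IQR = 197.00 − 457.50 = -260.50.
Upper fence = Q3 + 1.5·IQR = 502.00 + 457.50 = 959.50.
976 > 959.50 → outlier.
1087 > 959.50 → outlier.
1229 > 959.50 → outlier.
All remaining values lie within [-260.50, 959.50].

976, 1087, 1229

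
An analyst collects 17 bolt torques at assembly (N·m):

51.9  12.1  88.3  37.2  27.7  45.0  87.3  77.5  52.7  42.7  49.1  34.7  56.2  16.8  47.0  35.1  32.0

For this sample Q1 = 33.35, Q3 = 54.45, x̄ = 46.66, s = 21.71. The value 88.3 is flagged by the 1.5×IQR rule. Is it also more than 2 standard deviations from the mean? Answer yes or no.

no

z = (88.3 − 46.66) / 21.71 = 1.92.
|z| = 1.92 ≤ 2.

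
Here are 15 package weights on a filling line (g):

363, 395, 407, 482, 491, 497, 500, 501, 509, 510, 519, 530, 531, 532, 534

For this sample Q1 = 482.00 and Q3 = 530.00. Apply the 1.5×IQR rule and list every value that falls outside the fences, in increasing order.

363, 395, 407

IQR = Q3 − Q1 = 530.00 − 482.00 = 48.00.
Lower fence = Q1 − 1.5·IQR = 482.00 − 72.00 = 410.00.
Upper fence = Q3 + 1.5·IQR = 530.00 + 72.00 = 602.00.
363 < 410.00 → outlier.
395 < 410.00 → outlier.
407 < 410.00 → outlier.
All remaining values lie within [410.00, 602.00].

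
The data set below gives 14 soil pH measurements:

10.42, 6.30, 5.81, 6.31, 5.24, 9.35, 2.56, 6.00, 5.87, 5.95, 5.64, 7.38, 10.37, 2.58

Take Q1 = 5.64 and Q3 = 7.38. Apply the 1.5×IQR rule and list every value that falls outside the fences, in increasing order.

IQR = Q3 − Q1 = 7.38 − 5.64 = 1.74.
Lower fence = Q1 − 1.5·IQR = 5.64 − 2.61 = 3.03.
Upper fence = Q3 + 1.5·IQR = 7.38 + 2.61 = 9.99.
2.56 < 3.03 → outlier.
2.58 < 3.03 → outlier.
10.37 > 9.99 → outlier.
10.42 > 9.99 → outlier.
All remaining values lie within [3.03, 9.99].

2.56, 2.58, 10.37, 10.42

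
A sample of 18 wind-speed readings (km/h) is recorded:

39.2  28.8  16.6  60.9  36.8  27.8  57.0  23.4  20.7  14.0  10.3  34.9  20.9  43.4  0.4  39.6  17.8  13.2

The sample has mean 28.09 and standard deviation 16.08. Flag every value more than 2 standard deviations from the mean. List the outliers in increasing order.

Cutoffs at x̄ ± 2s: 28.09 ± 2·16.08 = [-4.07, 60.25].
60.9: z = 2.04, |z| > 2 → outlier.
Every other value lies within [-4.07, 60.25].

60.9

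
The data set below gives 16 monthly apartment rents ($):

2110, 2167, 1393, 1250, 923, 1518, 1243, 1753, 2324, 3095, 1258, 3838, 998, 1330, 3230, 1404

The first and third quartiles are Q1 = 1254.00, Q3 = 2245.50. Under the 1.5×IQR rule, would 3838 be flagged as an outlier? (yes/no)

IQR = Q3 − Q1 = 2245.50 − 1254.00 = 991.50.
Lower fence = Q1 − 1.5·IQR = 1254.00 − 1487.25 = -233.25.
Upper fence = Q3 + 1.5·IQR = 2245.50 + 1487.25 = 3732.75.
3838 lies above the upper fence.

yes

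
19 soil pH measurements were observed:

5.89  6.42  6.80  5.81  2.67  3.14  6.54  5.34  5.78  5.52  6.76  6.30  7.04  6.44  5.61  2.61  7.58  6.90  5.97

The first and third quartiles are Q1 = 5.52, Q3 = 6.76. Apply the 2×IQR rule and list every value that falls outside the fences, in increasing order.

2.61, 2.67

IQR = Q3 − Q1 = 6.76 − 5.52 = 1.24.
Lower fence = Q1 − 2·IQR = 5.52 − 2.48 = 3.04.
Upper fence = Q3 + 2·IQR = 6.76 + 2.48 = 9.24.
2.61 < 3.04 → outlier.
2.67 < 3.04 → outlier.
All remaining values lie within [3.04, 9.24].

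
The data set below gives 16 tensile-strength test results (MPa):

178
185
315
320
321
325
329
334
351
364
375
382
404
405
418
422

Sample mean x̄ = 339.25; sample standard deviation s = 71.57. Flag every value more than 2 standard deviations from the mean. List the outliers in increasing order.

178, 185

Cutoffs at x̄ ± 2s: 339.25 ± 2·71.57 = [196.11, 482.39].
178: z = -2.25, |z| > 2 → outlier.
185: z = -2.16, |z| > 2 → outlier.
Every other value lies within [196.11, 482.39].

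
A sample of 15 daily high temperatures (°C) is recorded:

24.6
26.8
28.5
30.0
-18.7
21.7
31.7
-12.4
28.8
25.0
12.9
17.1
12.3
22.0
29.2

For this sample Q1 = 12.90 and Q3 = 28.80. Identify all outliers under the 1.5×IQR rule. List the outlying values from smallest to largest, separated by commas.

-18.7, -12.4

IQR = Q3 − Q1 = 28.80 − 12.90 = 15.90.
Lower fence = Q1 − 1.5·IQR = 12.90 − 23.85 = -10.95.
Upper fence = Q3 + 1.5·IQR = 28.80 + 23.85 = 52.65.
-18.7 < -10.95 → outlier.
-12.4 < -10.95 → outlier.
All remaining values lie within [-10.95, 52.65].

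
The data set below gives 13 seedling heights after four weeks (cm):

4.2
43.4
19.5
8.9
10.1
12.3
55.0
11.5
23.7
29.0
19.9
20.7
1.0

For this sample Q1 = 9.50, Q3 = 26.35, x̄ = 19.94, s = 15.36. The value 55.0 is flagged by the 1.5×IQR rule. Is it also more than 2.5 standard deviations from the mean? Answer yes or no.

no

z = (55.0 − 19.94) / 15.36 = 2.28.
|z| = 2.28 ≤ 2.5.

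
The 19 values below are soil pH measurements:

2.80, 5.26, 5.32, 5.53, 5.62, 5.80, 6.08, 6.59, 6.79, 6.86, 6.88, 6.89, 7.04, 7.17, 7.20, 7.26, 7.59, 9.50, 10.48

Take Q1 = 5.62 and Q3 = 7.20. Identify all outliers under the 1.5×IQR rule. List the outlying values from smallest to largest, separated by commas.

IQR = Q3 − Q1 = 7.20 − 5.62 = 1.58.
Lower fence = Q1 − 1.5·IQR = 5.62 − 2.37 = 3.25.
Upper fence = Q3 + 1.5·IQR = 7.20 + 2.37 = 9.57.
2.80 < 3.25 → outlier.
10.48 > 9.57 → outlier.
All remaining values lie within [3.25, 9.57].

2.80, 10.48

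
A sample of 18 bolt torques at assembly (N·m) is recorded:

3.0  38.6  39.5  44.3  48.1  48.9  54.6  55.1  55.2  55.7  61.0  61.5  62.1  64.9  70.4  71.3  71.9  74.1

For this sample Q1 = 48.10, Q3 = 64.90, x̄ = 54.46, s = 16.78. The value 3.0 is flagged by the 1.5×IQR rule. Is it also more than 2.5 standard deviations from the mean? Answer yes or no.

yes

z = (3.0 − 54.46) / 16.78 = -3.07.
|z| = 3.07 > 2.5.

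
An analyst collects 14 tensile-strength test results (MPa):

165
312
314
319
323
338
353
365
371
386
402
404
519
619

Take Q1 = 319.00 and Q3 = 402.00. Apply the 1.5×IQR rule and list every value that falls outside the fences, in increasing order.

165, 619

IQR = Q3 − Q1 = 402.00 − 319.00 = 83.00.
Lower fence = Q1 − 1.5·IQR = 319.00 − 124.50 = 194.50.
Upper fence = Q3 + 1.5·IQR = 402.00 + 124.50 = 526.50.
165 < 194.50 → outlier.
619 > 526.50 → outlier.
All remaining values lie within [194.50, 526.50].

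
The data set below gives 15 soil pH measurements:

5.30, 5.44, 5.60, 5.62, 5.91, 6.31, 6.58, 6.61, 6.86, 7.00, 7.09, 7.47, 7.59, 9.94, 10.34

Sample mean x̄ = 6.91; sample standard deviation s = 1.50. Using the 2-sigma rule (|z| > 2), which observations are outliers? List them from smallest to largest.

9.94, 10.34

Cutoffs at x̄ ± 2s: 6.91 ± 2·1.50 = [3.91, 9.91].
9.94: z = 2.02, |z| > 2 → outlier.
10.34: z = 2.29, |z| > 2 → outlier.
Every other value lies within [3.91, 9.91].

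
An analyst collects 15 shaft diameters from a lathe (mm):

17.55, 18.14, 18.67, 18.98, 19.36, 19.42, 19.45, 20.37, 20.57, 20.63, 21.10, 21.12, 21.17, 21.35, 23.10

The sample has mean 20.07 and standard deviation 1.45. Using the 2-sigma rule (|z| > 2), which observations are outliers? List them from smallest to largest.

Cutoffs at x̄ ± 2s: 20.07 ± 2·1.45 = [17.17, 22.97].
23.10: z = 2.09, |z| > 2 → outlier.
Every other value lies within [17.17, 22.97].

23.10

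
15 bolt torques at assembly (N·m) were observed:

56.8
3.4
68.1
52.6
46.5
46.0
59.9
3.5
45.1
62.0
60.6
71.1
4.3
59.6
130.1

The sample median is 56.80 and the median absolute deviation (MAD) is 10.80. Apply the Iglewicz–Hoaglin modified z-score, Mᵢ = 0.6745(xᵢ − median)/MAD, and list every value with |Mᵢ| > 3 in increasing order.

|Mᵢ| > 3 ⇔ |xᵢ − 56.80| > 3·10.80/0.6745 = 48.04.
So outliers lie outside [8.76, 104.84].
3.4: M = -3.34 → outlier.
3.5: M = -3.33 → outlier.
4.3: M = -3.28 → outlier.
130.1: M = 4.58 → outlier.

3.4, 3.5, 4.3, 130.1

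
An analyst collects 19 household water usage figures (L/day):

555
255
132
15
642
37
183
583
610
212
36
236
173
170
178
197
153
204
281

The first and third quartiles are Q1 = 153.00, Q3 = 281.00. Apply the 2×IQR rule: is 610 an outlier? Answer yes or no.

IQR = Q3 − Q1 = 281.00 − 153.00 = 128.00.
Lower fence = Q1 − 2·IQR = 153.00 − 256.00 = -103.00.
Upper fence = Q3 + 2·IQR = 281.00 + 256.00 = 537.00.
610 lies above the upper fence.

yes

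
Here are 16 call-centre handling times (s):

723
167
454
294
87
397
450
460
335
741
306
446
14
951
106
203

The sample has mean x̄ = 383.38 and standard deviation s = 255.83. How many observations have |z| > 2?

1

Cutoffs: x̄ ± 2s = [-128.28, 895.04].
Outside the cutoffs: 951.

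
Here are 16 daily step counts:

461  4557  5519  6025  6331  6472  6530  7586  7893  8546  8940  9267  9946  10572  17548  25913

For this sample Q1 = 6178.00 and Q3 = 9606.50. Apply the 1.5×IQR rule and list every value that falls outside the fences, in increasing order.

461, 17548, 25913

IQR = Q3 − Q1 = 9606.50 − 6178.00 = 3428.50.
Lower fence = Q1 − 1.5·IQR = 6178.00 − 5142.75 = 1035.25.
Upper fence = Q3 + 1.5·IQR = 9606.50 + 5142.75 = 14749.25.
461 < 1035.25 → outlier.
17548 > 14749.25 → outlier.
25913 > 14749.25 → outlier.
All remaining values lie within [1035.25, 14749.25].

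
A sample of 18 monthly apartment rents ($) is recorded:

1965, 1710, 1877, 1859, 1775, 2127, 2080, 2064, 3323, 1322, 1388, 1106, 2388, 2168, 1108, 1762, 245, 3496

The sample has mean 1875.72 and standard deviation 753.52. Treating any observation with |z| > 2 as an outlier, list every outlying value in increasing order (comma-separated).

245, 3496

Cutoffs at x̄ ± 2s: 1875.72 ± 2·753.52 = [368.68, 3382.76].
245: z = -2.16, |z| > 2 → outlier.
3496: z = 2.15, |z| > 2 → outlier.
Every other value lies within [368.68, 3382.76].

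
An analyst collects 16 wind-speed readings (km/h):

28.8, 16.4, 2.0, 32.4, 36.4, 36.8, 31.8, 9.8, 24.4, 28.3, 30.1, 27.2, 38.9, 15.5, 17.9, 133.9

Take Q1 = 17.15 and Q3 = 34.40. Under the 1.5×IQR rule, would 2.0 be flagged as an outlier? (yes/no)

IQR = Q3 − Q1 = 34.40 − 17.15 = 17.25.
Lower fence = Q1 − 1.5·IQR = 17.15 − 25.875 = -8.725.
Upper fence = Q3 + 1.5·IQR = 34.40 + 25.875 = 60.275.
2.0 lies within [-8.725, 60.275].

no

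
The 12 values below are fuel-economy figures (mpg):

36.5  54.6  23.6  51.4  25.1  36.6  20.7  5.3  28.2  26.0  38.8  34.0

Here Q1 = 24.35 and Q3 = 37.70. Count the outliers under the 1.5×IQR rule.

0

IQR = 13.35; fences at 24.35 − 20.025 = 4.325 and 37.70 + 20.025 = 57.725.
Every value lies within the cutoffs.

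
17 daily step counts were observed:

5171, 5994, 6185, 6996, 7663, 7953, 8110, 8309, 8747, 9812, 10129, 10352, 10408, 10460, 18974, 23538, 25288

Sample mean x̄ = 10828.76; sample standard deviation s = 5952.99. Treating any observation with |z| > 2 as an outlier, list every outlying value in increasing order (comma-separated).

Cutoffs at x̄ ± 2s: 10828.76 ± 2·5952.99 = [-1077.22, 22734.74].
23538: z = 2.13, |z| > 2 → outlier.
25288: z = 2.43, |z| > 2 → outlier.
Every other value lies within [-1077.22, 22734.74].

23538, 25288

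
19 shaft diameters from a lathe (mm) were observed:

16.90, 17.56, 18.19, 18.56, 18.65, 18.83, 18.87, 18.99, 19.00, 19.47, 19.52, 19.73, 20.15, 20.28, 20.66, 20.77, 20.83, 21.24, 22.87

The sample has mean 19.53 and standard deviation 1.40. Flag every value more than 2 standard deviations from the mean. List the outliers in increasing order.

22.87

Cutoffs at x̄ ± 2s: 19.53 ± 2·1.40 = [16.73, 22.33].
22.87: z = 2.39, |z| > 2 → outlier.
Every other value lies within [16.73, 22.33].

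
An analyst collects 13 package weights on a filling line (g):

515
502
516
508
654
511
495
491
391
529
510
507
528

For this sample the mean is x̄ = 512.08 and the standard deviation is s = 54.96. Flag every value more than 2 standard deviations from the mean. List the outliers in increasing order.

Cutoffs at x̄ ± 2s: 512.08 ± 2·54.96 = [402.16, 622.00].
391: z = -2.20, |z| > 2 → outlier.
654: z = 2.58, |z| > 2 → outlier.
Every other value lies within [402.16, 622.00].

391, 654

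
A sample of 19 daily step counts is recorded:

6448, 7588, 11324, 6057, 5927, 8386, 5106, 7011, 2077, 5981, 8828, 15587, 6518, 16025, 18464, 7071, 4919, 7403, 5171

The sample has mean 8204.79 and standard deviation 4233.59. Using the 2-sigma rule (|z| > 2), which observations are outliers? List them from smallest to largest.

18464

Cutoffs at x̄ ± 2s: 8204.79 ± 2·4233.59 = [-262.39, 16671.97].
18464: z = 2.42, |z| > 2 → outlier.
Every other value lies within [-262.39, 16671.97].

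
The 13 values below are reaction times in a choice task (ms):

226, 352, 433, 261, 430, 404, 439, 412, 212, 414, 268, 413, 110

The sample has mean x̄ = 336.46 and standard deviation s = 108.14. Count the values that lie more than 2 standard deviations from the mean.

Cutoffs: x̄ ± 2s = [120.18, 552.74].
Outside the cutoffs: 110.

1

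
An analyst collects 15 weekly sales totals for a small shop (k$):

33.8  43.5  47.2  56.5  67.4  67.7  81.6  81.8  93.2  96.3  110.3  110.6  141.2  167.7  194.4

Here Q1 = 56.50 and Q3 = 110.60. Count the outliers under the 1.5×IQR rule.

IQR = 54.10; fences at 56.50 − 81.15 = -24.65 and 110.60 + 81.15 = 191.75.
Outside the cutoffs: 194.4.

1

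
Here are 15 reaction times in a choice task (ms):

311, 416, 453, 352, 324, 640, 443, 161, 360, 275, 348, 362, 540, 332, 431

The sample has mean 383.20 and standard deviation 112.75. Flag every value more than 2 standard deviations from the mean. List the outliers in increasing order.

640

Cutoffs at x̄ ± 2s: 383.20 ± 2·112.75 = [157.70, 608.70].
640: z = 2.28, |z| > 2 → outlier.
Every other value lies within [157.70, 608.70].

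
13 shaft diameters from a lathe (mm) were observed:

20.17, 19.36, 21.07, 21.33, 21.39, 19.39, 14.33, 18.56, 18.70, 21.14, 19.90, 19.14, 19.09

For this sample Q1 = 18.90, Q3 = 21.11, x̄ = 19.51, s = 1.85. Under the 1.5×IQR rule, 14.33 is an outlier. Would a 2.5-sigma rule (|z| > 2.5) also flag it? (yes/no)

yes

z = (14.33 − 19.51) / 1.85 = -2.80.
|z| = 2.80 > 2.5.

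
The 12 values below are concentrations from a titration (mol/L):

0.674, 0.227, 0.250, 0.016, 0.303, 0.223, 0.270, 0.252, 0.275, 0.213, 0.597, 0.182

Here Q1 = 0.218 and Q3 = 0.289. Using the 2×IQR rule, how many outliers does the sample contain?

IQR = 0.071; fences at 0.218 − 0.142 = 0.076 and 0.289 + 0.142 = 0.431.
Outside the cutoffs: 0.016, 0.597, 0.674.

3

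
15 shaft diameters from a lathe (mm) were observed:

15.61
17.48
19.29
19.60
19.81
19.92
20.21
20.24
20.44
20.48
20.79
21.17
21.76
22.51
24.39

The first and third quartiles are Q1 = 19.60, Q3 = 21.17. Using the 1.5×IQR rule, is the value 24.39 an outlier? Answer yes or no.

IQR = Q3 − Q1 = 21.17 − 19.60 = 1.57.
Lower fence = Q1 − 1.5·IQR = 19.60 − 2.355 = 17.245.
Upper fence = Q3 + 1.5·IQR = 21.17 + 2.355 = 23.525.
24.39 lies above the upper fence.

yes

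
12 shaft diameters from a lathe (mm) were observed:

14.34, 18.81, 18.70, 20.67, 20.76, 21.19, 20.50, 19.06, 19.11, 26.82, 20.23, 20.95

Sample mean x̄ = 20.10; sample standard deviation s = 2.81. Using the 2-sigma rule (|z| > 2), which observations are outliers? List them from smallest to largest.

14.34, 26.82

Cutoffs at x̄ ± 2s: 20.10 ± 2·2.81 = [14.48, 25.72].
14.34: z = -2.05, |z| > 2 → outlier.
26.82: z = 2.39, |z| > 2 → outlier.
Every other value lies within [14.48, 25.72].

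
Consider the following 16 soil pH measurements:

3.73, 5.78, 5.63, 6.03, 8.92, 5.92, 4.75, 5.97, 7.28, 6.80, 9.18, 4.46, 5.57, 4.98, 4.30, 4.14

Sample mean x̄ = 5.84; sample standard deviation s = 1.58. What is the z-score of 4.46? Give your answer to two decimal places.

-0.87

z = (4.46 − 5.84) / 1.58 = -0.87.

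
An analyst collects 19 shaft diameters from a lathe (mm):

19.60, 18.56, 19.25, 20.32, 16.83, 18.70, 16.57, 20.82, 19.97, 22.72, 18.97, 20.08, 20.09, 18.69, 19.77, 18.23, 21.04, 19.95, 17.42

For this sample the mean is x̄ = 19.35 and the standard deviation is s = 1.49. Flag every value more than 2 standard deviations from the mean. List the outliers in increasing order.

22.72

Cutoffs at x̄ ± 2s: 19.35 ± 2·1.49 = [16.37, 22.33].
22.72: z = 2.26, |z| > 2 → outlier.
Every other value lies within [16.37, 22.33].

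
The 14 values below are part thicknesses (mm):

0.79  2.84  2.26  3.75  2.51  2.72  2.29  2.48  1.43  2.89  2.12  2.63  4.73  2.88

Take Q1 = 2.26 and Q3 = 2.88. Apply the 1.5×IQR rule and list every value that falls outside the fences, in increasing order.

IQR = Q3 − Q1 = 2.88 − 2.26 = 0.62.
Lower fence = Q1 − 1.5·IQR = 2.26 − 0.93 = 1.33.
Upper fence = Q3 + 1.5·IQR = 2.88 + 0.93 = 3.81.
0.79 < 1.33 → outlier.
4.73 > 3.81 → outlier.
All remaining values lie within [1.33, 3.81].

0.79, 4.73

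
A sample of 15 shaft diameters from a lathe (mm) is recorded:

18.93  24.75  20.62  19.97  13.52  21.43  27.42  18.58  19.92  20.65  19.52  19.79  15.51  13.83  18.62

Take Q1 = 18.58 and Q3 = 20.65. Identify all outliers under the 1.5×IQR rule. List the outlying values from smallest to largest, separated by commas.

IQR = Q3 − Q1 = 20.65 − 18.58 = 2.07.
Lower fence = Q1 − 1.5·IQR = 18.58 − 3.105 = 15.475.
Upper fence = Q3 + 1.5·IQR = 20.65 + 3.105 = 23.755.
13.52 < 15.475 → outlier.
13.83 < 15.475 → outlier.
24.75 > 23.755 → outlier.
27.42 > 23.755 → outlier.
All remaining values lie within [15.475, 23.755].

13.52, 13.83, 24.75, 27.42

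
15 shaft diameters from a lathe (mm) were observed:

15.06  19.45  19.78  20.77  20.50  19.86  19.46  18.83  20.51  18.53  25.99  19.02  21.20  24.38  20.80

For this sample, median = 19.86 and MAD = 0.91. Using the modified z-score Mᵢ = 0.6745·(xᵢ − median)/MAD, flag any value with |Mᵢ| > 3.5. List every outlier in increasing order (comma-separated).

|Mᵢ| > 3.5 ⇔ |xᵢ − 19.86| > 3.5·0.91/0.6745 = 4.72.
So outliers lie outside [15.14, 24.58].
15.06: M = -3.56 → outlier.
25.99: M = 4.54 → outlier.

15.06, 25.99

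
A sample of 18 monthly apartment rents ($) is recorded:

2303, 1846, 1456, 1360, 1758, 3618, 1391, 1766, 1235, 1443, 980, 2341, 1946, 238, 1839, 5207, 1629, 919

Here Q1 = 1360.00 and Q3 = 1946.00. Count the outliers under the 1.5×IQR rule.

IQR = 586.00; fences at 1360.00 − 879.00 = 481.00 and 1946.00 + 879.00 = 2825.00.
Outside the cutoffs: 238, 3618, 5207.

3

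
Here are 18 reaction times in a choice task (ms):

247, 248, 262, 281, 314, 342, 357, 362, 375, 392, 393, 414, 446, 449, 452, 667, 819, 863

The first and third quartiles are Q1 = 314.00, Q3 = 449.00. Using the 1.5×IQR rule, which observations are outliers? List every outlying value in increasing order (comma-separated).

667, 819, 863

IQR = Q3 − Q1 = 449.00 − 314.00 = 135.00.
Lower fence = Q1 − 1.5·IQR = 314.00 − 202.50 = 111.50.
Upper fence = Q3 + 1.5·IQR = 449.00 + 202.50 = 651.50.
667 > 651.50 → outlier.
819 > 651.50 → outlier.
863 > 651.50 → outlier.
All remaining values lie within [111.50, 651.50].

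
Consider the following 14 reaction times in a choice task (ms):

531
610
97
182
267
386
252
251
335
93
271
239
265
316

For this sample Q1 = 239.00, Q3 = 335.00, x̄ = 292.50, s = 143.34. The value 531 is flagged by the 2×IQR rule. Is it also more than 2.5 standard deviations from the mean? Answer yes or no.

z = (531 − 292.50) / 143.34 = 1.66.
|z| = 1.66 ≤ 2.5.

no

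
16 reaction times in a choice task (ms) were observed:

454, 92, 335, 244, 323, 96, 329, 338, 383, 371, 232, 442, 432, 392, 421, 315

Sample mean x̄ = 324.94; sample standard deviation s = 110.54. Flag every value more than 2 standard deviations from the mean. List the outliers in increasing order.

Cutoffs at x̄ ± 2s: 324.94 ± 2·110.54 = [103.86, 546.02].
92: z = -2.11, |z| > 2 → outlier.
96: z = -2.07, |z| > 2 → outlier.
Every other value lies within [103.86, 546.02].

92, 96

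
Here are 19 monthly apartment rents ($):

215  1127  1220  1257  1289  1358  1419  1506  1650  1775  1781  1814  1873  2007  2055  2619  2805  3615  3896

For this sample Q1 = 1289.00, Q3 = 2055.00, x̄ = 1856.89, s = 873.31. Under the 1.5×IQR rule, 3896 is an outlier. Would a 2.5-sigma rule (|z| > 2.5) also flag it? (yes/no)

no

z = (3896 − 1856.89) / 873.31 = 2.33.
|z| = 2.33 ≤ 2.5.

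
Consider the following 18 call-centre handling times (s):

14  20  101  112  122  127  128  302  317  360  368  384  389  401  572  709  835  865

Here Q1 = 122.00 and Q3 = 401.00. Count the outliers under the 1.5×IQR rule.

2

IQR = 279.00; fences at 122.00 − 418.50 = -296.50 and 401.00 + 418.50 = 819.50.
Outside the cutoffs: 835, 865.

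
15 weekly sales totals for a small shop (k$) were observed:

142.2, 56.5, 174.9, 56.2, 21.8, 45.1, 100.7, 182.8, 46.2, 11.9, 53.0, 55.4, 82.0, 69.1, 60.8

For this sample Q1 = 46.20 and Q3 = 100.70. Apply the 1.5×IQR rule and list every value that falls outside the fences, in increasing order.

IQR = Q3 − Q1 = 100.70 − 46.20 = 54.50.
Lower fence = Q1 − 1.5·IQR = 46.20 − 81.75 = -35.55.
Upper fence = Q3 + 1.5·IQR = 100.70 + 81.75 = 182.45.
182.8 > 182.45 → outlier.
All remaining values lie within [-35.55, 182.45].

182.8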